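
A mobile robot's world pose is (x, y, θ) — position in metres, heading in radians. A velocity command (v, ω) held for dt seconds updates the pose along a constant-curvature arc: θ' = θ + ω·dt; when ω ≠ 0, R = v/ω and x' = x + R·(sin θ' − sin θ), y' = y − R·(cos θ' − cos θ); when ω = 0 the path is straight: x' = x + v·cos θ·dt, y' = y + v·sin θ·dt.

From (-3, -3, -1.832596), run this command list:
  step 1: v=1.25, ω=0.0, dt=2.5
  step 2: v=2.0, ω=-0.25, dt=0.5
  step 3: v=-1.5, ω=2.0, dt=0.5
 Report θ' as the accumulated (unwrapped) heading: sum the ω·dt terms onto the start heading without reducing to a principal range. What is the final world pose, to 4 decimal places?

step 1: θ'=-1.8326 (straight) → pose (-3.8088, -6.0185, -1.8326)
step 2: θ'=-1.9576 (R=-8.0000) → pose (-4.1272, -6.9658, -1.9576)
step 3: θ'=-0.9576 (R=-0.7500) → pose (-4.2085, -6.2512, -0.9576)

(-4.2085, -6.2512, -0.9576)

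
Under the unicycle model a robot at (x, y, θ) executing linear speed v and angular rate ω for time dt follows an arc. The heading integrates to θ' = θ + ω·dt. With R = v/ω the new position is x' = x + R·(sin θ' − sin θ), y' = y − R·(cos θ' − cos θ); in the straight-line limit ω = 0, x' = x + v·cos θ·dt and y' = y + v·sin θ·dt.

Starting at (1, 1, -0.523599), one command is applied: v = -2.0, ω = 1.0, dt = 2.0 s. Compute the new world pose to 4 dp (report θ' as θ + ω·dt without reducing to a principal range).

(-1.9911, -0.5435, 1.4764)

θ' = -0.5236 + 1.0·2.0 = 1.4764
R = v/ω = -2.0/1.0 = -2.0000
x' = 1 + -2.0000·(sin 1.4764 − sin -0.5236) = -1.9911
y' = 1 − -2.0000·(cos 1.4764 − cos -0.5236) = -0.5435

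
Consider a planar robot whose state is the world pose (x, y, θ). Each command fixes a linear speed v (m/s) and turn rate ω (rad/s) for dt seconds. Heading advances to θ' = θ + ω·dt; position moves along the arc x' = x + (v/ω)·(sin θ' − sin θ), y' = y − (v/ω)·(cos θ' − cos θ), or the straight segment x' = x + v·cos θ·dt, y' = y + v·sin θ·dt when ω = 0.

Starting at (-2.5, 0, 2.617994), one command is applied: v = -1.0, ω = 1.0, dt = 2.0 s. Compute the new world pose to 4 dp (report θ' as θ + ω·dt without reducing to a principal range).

θ' = 2.6180 + 1.0·2.0 = 4.6180
R = v/ω = -1.0/1.0 = -1.0000
x' = -2.5 + -1.0000·(sin 4.6180 − sin 2.6180) = -1.0045
y' = 0 − -1.0000·(cos 4.6180 − cos 2.6180) = 0.7718

(-1.0045, 0.7718, 4.6180)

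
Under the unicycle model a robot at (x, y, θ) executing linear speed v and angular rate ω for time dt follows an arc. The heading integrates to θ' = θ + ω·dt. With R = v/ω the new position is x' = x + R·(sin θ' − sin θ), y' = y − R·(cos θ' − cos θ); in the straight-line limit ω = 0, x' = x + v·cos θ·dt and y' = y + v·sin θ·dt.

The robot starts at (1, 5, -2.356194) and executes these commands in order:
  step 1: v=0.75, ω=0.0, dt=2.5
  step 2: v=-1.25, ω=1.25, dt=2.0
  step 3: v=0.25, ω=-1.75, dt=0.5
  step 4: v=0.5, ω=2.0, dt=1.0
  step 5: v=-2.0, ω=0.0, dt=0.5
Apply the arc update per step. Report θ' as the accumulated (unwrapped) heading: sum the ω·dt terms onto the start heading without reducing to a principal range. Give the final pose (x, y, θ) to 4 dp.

step 1: θ'=-2.3562 (straight) → pose (-0.3258, 3.6742, -2.3562)
step 2: θ'=0.1438 (R=-1.0000) → pose (-1.1762, 5.3710, 0.1438)
step 3: θ'=-0.7312 (R=-0.1429) → pose (-1.0604, 5.3359, -0.7312)
step 4: θ'=1.2688 (R=0.2500) → pose (-0.6547, 5.4477, 1.2688)
step 5: θ'=1.2688 (straight) → pose (-0.9522, 4.4929, 1.2688)

(-0.9522, 4.4929, 1.2688)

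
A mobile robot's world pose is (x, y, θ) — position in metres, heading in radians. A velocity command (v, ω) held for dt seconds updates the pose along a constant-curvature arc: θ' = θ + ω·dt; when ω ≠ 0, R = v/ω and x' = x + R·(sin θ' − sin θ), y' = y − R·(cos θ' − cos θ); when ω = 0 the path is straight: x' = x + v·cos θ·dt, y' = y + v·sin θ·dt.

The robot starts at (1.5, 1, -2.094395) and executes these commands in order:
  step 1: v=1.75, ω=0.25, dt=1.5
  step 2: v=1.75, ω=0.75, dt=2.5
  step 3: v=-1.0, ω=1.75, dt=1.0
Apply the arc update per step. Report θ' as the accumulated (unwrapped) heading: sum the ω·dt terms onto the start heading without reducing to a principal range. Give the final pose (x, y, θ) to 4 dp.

(2.8574, -4.8665, 1.9056)

step 1: θ'=-1.7194 (R=7.0000) → pose (0.6393, -1.4636, -1.7194)
step 2: θ'=0.1556 (R=2.3333) → pose (3.3086, -4.1142, 0.1556)
step 3: θ'=1.9056 (R=-0.5714) → pose (2.8574, -4.8665, 1.9056)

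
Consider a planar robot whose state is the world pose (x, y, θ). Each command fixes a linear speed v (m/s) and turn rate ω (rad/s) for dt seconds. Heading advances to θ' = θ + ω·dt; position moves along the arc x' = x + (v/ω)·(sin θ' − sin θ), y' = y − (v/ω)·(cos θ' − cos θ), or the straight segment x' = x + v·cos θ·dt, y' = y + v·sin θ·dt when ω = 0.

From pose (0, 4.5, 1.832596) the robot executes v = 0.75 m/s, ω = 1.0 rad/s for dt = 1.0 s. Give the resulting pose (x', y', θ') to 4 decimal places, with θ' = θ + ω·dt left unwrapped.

(-0.4964, 5.0204, 2.8326)

θ' = 1.8326 + 1.0·1.0 = 2.8326
R = v/ω = 0.75/1.0 = 0.7500
x' = 0 + 0.7500·(sin 2.8326 − sin 1.8326) = -0.4964
y' = 4.5 − 0.7500·(cos 2.8326 − cos 1.8326) = 5.0204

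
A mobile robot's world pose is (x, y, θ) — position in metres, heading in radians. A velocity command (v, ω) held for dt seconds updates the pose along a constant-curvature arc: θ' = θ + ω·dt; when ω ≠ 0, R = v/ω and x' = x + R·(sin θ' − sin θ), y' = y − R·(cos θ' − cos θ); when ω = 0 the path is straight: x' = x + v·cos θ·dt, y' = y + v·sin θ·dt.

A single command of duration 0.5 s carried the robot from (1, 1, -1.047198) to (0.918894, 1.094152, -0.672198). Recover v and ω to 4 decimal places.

v = -0.2500, ω = 0.7500

Δθ = -0.672198 − -1.047198 = 0.375000
ω = Δθ/dt = 0.375000/0.5 = 0.7500
R = −Δy/(cos θ' − cos θ) = -0.3333
v = R·ω = -0.3333·0.7500 = -0.2500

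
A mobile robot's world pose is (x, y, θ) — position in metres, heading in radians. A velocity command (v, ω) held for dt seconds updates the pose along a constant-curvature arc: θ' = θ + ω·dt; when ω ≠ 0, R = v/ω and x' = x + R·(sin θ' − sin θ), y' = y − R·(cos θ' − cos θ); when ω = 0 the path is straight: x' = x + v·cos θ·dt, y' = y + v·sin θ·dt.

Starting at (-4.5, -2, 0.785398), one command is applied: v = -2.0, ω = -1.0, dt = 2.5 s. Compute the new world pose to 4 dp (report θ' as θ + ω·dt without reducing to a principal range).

(-7.8936, -0.2992, -1.7146)

θ' = 0.7854 + -1.0·2.5 = -1.7146
R = v/ω = -2.0/-1.0 = 2.0000
x' = -4.5 + 2.0000·(sin -1.7146 − sin 0.7854) = -7.8936
y' = -2 − 2.0000·(cos -1.7146 − cos 0.7854) = -0.2992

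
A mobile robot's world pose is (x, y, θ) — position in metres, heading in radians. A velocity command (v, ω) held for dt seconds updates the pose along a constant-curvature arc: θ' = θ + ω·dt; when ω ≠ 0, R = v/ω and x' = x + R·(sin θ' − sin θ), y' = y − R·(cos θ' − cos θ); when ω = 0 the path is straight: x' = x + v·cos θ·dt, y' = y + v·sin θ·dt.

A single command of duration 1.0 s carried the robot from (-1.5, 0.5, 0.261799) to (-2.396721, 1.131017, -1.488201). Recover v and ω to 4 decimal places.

v = -1.2500, ω = -1.7500

Δθ = -1.488201 − 0.261799 = -1.750000
ω = Δθ/dt = -1.750000/1.0 = -1.7500
R = Δx/(sin θ' − sin θ) = 0.7143
v = R·ω = 0.7143·-1.7500 = -1.2500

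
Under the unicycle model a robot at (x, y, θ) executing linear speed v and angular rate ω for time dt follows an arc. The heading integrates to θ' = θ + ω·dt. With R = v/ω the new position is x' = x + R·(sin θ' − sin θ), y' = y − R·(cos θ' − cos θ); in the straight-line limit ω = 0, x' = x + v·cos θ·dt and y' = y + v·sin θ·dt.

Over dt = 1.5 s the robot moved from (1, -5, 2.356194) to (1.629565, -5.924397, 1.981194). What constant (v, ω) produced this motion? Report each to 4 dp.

v = -0.7500, ω = -0.2500

Δθ = 1.981194 − 2.356194 = -0.375000
ω = Δθ/dt = -0.375000/1.5 = -0.2500
R = −Δy/(cos θ' − cos θ) = 3.0000
v = R·ω = 3.0000·-0.2500 = -0.7500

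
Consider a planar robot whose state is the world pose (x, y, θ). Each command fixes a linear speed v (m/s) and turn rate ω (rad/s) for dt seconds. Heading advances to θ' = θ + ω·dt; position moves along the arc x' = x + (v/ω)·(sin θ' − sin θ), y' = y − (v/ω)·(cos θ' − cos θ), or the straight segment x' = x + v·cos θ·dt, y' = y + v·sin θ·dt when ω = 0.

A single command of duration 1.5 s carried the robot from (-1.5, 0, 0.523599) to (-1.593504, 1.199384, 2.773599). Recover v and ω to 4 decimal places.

v = 1.0000, ω = 1.5000

Δθ = 2.773599 − 0.523599 = 2.250000
ω = Δθ/dt = 2.250000/1.5 = 1.5000
R = −Δy/(cos θ' − cos θ) = 0.6667
v = R·ω = 0.6667·1.5000 = 1.0000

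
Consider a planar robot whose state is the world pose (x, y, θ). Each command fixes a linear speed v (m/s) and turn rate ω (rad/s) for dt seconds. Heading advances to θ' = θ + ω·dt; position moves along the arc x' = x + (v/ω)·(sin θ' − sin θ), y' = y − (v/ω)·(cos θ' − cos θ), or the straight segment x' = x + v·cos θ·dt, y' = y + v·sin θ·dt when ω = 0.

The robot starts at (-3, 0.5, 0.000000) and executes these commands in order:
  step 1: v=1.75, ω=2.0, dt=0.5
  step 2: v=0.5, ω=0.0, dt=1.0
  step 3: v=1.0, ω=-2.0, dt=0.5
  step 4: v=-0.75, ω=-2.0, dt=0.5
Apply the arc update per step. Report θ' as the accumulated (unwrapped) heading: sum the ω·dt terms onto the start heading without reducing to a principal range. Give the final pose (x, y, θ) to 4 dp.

(-1.8884, 1.7252, -1.0000)

step 1: θ'=1.0000 (R=0.8750) → pose (-2.2637, 0.9022, 1.0000)
step 2: θ'=1.0000 (straight) → pose (-1.9936, 1.3230, 1.0000)
step 3: θ'=0.0000 (R=-0.5000) → pose (-1.5728, 1.5528, 0.0000)
step 4: θ'=-1.0000 (R=0.3750) → pose (-1.8884, 1.7252, -1.0000)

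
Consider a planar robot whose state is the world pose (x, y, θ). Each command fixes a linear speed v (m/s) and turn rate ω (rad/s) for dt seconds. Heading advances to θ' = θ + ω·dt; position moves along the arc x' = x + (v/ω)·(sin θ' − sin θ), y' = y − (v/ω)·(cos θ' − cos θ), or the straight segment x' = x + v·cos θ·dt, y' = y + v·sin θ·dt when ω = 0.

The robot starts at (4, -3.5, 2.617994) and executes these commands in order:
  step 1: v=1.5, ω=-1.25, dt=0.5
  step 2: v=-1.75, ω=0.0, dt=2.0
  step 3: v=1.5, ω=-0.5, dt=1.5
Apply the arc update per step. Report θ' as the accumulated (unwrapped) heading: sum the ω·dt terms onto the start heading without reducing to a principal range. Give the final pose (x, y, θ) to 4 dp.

step 1: θ'=1.9930 (R=-1.2000) → pose (3.5054, -2.9525, 1.9930)
step 2: θ'=1.9930 (straight) → pose (4.9396, -6.1452, 1.9930)
step 3: θ'=1.2430 (R=-3.0000) → pose (4.8359, -3.9500, 1.2430)

(4.8359, -3.9500, 1.2430)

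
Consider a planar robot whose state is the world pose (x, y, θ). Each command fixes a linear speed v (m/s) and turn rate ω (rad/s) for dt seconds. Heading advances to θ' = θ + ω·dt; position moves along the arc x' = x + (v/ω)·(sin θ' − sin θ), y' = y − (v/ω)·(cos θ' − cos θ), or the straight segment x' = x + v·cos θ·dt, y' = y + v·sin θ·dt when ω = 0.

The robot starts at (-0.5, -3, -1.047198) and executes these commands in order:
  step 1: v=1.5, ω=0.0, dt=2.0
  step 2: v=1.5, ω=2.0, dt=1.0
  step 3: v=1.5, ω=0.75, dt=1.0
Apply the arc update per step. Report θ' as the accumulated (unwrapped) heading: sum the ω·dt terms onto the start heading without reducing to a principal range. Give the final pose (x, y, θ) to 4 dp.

step 1: θ'=-1.0472 (straight) → pose (1.0000, -5.5981, -1.0472)
step 2: θ'=0.9528 (R=0.7500) → pose (2.2608, -5.6576, 0.9528)
step 3: θ'=1.7028 (R=2.0000) → pose (2.6133, -4.2356, 1.7028)

(2.6133, -4.2356, 1.7028)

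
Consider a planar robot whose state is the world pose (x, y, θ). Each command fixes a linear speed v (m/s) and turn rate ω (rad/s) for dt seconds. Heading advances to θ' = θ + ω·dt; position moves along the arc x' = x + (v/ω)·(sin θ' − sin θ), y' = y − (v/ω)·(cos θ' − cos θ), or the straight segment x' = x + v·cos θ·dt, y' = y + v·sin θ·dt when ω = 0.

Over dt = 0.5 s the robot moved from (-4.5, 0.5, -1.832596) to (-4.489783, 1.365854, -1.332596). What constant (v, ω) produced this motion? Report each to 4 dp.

Δθ = -1.332596 − -1.832596 = 0.500000
ω = Δθ/dt = 0.500000/0.5 = 1.0000
R = −Δy/(cos θ' − cos θ) = -1.7500
v = R·ω = -1.7500·1.0000 = -1.7500

v = -1.7500, ω = 1.0000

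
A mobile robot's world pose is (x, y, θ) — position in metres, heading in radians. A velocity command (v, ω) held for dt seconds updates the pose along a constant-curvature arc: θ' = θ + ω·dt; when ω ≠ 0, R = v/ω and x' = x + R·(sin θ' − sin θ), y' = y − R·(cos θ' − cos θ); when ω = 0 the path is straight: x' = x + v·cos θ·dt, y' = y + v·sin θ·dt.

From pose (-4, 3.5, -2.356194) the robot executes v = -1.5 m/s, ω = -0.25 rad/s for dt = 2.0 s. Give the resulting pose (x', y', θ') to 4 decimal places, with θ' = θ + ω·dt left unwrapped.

θ' = -2.3562 + -0.25·2.0 = -2.8562
R = v/ω = -1.5/-0.25 = 6.0000
x' = -4 + 6.0000·(sin -2.8562 − sin -2.3562) = -1.4466
y' = 3.5 − 6.0000·(cos -2.8562 − cos -2.3562) = 5.0147

(-1.4466, 5.0147, -2.8562)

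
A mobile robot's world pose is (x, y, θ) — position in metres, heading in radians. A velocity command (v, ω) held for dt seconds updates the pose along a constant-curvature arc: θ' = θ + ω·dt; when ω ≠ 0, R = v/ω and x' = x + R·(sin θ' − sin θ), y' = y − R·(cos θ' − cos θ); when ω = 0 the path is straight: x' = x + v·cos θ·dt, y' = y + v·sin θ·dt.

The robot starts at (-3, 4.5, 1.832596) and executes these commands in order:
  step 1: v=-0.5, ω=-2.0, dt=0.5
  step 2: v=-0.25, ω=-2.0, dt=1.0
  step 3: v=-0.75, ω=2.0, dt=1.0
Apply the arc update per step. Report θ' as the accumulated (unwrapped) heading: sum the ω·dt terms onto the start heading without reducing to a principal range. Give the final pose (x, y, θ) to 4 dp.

step 1: θ'=0.8326 (R=0.2500) → pose (-3.0566, 4.2671, 0.8326)
step 2: θ'=-1.1674 (R=0.1250) → pose (-3.2640, 4.3021, -1.1674)
step 3: θ'=0.8326 (R=-0.3750) → pose (-3.8863, 4.4073, 0.8326)

(-3.8863, 4.4073, 0.8326)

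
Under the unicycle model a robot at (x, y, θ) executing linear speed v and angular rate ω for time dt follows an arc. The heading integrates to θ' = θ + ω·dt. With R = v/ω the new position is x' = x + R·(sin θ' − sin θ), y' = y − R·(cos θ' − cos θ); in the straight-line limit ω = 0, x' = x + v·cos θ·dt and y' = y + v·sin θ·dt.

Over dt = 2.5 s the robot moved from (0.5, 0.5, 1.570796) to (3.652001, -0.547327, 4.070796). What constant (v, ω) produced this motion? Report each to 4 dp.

Δθ = 4.070796 − 1.570796 = 2.500000
ω = Δθ/dt = 2.500000/2.5 = 1.0000
R = Δx/(sin θ' − sin θ) = -1.7500
v = R·ω = -1.7500·1.0000 = -1.7500

v = -1.7500, ω = 1.0000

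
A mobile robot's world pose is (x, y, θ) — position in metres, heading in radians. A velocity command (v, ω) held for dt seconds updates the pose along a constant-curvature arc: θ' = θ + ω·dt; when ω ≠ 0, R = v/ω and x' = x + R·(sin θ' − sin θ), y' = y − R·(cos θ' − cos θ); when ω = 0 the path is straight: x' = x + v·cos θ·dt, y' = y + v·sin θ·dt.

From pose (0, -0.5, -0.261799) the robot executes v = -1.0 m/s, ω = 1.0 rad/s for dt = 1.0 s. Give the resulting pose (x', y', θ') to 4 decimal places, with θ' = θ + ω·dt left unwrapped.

θ' = -0.2618 + 1.0·1.0 = 0.7382
R = v/ω = -1.0/1.0 = -1.0000
x' = 0 + -1.0000·(sin 0.7382 − sin -0.2618) = -0.9318
y' = -0.5 − -1.0000·(cos 0.7382 − cos -0.2618) = -0.7262

(-0.9318, -0.7262, 0.7382)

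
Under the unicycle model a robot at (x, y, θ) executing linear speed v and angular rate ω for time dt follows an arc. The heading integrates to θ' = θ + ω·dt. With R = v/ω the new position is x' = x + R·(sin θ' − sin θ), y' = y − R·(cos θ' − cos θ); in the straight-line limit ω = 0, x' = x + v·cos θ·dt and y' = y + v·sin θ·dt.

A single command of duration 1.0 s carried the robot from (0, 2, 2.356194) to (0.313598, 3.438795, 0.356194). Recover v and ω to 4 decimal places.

Δθ = 0.356194 − 2.356194 = -2.000000
ω = Δθ/dt = -2.000000/1.0 = -2.0000
R = −Δy/(cos θ' − cos θ) = -0.8750
v = R·ω = -0.8750·-2.0000 = 1.7500

v = 1.7500, ω = -2.0000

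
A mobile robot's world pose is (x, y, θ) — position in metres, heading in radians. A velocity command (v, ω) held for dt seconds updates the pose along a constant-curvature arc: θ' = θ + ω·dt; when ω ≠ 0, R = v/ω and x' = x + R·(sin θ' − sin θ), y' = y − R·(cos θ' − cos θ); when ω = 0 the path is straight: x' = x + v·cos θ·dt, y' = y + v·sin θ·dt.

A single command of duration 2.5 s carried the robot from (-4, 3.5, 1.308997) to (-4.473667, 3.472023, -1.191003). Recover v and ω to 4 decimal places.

Δθ = -1.191003 − 1.308997 = -2.500000
ω = Δθ/dt = -2.500000/2.5 = -1.0000
R = Δx/(sin θ' − sin θ) = 0.2500
v = R·ω = 0.2500·-1.0000 = -0.2500

v = -0.2500, ω = -1.0000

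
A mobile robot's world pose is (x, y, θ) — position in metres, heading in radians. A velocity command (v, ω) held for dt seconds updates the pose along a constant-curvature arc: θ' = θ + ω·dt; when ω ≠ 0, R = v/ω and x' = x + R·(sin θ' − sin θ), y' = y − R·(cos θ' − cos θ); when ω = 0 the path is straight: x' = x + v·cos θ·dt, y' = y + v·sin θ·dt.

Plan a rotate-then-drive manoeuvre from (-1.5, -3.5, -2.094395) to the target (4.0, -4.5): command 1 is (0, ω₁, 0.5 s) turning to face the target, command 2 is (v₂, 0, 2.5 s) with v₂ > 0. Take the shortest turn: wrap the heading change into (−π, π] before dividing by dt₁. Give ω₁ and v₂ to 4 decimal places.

heading to target = atan2(-4.5−-3.5, 4−-1.5) = -0.1799
Δθ = wrap(-0.1799 − -2.0944) = 1.9145; ω₁ = Δθ/dt₁ = 3.8291
distance = √((4−-1.5)² + (-4.5−-3.5)²) = 5.5902; v₂ = distance/dt₂ = 2.2361

ω₁ = 3.8291, v₂ = 2.2361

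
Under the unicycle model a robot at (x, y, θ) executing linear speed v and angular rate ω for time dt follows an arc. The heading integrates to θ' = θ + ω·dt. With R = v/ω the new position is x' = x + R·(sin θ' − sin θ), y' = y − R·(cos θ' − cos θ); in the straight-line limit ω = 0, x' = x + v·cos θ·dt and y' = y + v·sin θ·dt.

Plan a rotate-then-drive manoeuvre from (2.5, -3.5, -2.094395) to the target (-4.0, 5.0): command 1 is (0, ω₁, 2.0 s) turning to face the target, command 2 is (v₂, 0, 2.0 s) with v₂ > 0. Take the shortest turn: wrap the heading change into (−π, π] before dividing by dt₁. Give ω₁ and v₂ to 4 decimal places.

heading to target = atan2(5−-3.5, -4−2.5) = 2.2236
Δθ = wrap(2.2236 − -2.0944) = -1.9651; ω₁ = Δθ/dt₁ = -0.9826
distance = √((-4−2.5)² + (5−-3.5)²) = 10.7005; v₂ = distance/dt₂ = 5.3502

ω₁ = -0.9826, v₂ = 5.3502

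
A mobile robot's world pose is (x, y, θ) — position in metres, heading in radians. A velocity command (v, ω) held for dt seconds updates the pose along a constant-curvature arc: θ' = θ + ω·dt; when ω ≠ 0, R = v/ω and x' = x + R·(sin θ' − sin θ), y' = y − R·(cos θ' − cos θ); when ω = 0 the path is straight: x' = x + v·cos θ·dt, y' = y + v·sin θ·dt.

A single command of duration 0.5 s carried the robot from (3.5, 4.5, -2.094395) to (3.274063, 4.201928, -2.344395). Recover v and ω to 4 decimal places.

Δθ = -2.344395 − -2.094395 = -0.250000
ω = Δθ/dt = -0.250000/0.5 = -0.5000
R = −Δy/(cos θ' − cos θ) = -1.5000
v = R·ω = -1.5000·-0.5000 = 0.7500

v = 0.7500, ω = -0.5000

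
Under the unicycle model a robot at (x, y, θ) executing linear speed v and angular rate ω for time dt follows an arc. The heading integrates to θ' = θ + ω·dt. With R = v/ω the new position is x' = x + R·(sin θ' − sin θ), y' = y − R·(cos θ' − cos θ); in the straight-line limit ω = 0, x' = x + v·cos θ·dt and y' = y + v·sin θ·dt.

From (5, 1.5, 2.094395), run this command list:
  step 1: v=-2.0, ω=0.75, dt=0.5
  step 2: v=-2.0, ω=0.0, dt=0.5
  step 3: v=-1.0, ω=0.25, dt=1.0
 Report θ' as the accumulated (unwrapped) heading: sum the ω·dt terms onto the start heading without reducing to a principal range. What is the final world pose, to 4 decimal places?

step 1: θ'=2.4694 (R=-2.6667) → pose (5.6488, 0.7468, 2.4694)
step 2: θ'=2.4694 (straight) → pose (6.4313, 0.1241, 2.4694)
step 3: θ'=2.7194 (R=-4.0000) → pose (7.2831, -0.3949, 2.7194)

(7.2831, -0.3949, 2.7194)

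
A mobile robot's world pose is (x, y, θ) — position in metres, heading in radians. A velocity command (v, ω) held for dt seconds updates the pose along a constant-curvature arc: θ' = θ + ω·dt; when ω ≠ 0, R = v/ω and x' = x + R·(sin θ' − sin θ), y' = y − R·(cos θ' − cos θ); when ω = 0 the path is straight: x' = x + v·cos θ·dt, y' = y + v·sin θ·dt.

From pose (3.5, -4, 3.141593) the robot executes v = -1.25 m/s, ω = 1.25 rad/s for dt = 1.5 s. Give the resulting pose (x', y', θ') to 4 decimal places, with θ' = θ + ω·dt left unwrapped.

(4.4541, -2.7005, 5.0166)

θ' = 3.1416 + 1.25·1.5 = 5.0166
R = v/ω = -1.25/1.25 = -1.0000
x' = 3.5 + -1.0000·(sin 5.0166 − sin 3.1416) = 4.4541
y' = -4 − -1.0000·(cos 5.0166 − cos 3.1416) = -2.7005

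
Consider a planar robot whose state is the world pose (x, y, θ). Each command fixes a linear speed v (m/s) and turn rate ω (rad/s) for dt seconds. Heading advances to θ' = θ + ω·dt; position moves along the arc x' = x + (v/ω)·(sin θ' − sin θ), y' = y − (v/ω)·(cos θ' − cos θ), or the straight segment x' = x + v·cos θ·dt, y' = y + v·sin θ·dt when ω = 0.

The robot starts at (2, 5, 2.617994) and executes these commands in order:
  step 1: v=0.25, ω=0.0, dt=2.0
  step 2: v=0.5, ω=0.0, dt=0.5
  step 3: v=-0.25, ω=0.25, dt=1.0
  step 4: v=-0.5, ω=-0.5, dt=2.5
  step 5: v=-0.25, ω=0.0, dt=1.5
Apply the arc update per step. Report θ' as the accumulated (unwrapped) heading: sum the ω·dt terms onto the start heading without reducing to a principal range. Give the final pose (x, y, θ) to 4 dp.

(2.3267, 3.9880, 1.6180)

step 1: θ'=2.6180 (straight) → pose (1.5670, 5.2500, 2.6180)
step 2: θ'=2.6180 (straight) → pose (1.3505, 5.3750, 2.6180)
step 3: θ'=2.8680 (R=-1.0000) → pose (1.5803, 5.2782, 2.8680)
step 4: θ'=1.6180 (R=1.0000) → pose (2.3090, 4.3626, 1.6180)
step 5: θ'=1.6180 (straight) → pose (2.3267, 3.9880, 1.6180)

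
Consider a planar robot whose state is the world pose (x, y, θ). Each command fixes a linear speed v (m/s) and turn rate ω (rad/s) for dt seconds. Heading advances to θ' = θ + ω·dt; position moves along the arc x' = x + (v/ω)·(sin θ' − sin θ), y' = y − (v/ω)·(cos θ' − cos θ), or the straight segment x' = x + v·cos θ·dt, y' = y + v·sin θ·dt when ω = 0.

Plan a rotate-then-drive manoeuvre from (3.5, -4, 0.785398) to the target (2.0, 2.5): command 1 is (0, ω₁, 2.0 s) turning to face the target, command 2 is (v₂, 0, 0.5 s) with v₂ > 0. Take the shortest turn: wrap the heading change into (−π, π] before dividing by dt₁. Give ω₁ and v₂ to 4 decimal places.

ω₁ = 0.5061, v₂ = 13.3417

heading to target = atan2(2.5−-4, 2−3.5) = 1.7976
Δθ = wrap(1.7976 − 0.7854) = 1.0122; ω₁ = Δθ/dt₁ = 0.5061
distance = √((2−3.5)² + (2.5−-4)²) = 6.6708; v₂ = distance/dt₂ = 13.3417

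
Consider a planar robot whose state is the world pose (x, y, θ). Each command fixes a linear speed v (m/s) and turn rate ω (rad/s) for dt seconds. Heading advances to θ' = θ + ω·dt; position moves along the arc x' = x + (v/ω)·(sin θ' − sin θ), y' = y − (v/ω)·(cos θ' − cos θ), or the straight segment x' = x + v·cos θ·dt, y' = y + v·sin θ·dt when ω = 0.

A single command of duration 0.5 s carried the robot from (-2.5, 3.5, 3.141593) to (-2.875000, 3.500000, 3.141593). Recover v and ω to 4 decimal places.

Δθ = 3.141593 − 3.141593 = 0.000000
ω = Δθ/dt = 0.000000/0.5 = 0.0000
ω = 0 → v = (Δx·cos θ + Δy·sin θ)/dt = 0.7500

v = 0.7500, ω = 0.0000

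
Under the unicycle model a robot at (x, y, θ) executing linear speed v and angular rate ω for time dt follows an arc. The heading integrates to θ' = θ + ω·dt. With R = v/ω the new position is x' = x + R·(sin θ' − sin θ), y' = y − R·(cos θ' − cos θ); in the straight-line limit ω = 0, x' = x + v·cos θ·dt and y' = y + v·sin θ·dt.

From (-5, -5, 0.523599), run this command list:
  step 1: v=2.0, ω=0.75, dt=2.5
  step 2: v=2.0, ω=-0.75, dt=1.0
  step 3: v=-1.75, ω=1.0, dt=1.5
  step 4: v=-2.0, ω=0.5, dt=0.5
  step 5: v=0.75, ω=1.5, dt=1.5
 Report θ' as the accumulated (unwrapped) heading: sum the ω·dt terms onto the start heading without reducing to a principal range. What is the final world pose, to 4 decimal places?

step 1: θ'=2.3986 (R=2.6667) → pose (-4.5293, -0.7267, 2.3986)
step 2: θ'=1.6486 (R=-2.6667) → pose (-5.3840, 1.0299, 1.6486)
step 3: θ'=3.1486 (R=-1.7500) → pose (-3.6270, -0.5841, 3.1486)
step 4: θ'=3.3986 (R=-4.0000) → pose (-2.6383, -0.4528, 3.3986)
step 5: θ'=5.6486 (R=0.5000) → pose (-2.8076, -1.3390, 5.6486)

(-2.8076, -1.3390, 5.6486)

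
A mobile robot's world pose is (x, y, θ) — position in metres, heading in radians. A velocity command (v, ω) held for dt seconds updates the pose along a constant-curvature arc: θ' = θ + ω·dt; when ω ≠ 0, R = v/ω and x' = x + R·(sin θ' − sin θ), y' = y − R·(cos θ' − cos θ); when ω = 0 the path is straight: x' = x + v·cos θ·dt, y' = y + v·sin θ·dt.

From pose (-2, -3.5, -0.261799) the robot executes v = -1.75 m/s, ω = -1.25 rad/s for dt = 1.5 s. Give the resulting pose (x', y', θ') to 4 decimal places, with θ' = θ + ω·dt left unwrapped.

θ' = -0.2618 + -1.25·1.5 = -2.1368
R = v/ω = -1.75/-1.25 = 1.4000
x' = -2 + 1.4000·(sin -2.1368 − sin -0.2618) = -2.8193
y' = -3.5 − 1.4000·(cos -2.1368 − cos -0.2618) = -1.3969

(-2.8193, -1.3969, -2.1368)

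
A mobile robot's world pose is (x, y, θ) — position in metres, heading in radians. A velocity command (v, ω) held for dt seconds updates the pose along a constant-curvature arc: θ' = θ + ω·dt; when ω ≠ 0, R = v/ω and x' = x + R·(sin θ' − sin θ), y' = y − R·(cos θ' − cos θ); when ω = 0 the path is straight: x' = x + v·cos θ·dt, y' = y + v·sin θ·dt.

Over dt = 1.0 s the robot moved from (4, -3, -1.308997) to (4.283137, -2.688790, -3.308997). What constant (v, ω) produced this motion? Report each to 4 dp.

Δθ = -3.308997 − -1.308997 = -2.000000
ω = Δθ/dt = -2.000000/1.0 = -2.0000
R = −Δy/(cos θ' − cos θ) = 0.2500
v = R·ω = 0.2500·-2.0000 = -0.5000

v = -0.5000, ω = -2.0000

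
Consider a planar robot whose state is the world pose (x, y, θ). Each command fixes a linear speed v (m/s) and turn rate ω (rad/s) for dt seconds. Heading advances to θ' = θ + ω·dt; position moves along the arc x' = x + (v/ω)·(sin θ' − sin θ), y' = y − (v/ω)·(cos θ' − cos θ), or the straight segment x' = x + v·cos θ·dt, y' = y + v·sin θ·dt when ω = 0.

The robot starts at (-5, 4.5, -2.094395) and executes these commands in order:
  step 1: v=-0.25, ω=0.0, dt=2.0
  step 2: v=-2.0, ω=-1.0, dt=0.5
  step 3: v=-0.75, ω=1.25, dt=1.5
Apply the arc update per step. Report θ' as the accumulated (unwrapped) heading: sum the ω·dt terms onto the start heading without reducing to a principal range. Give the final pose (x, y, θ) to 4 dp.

step 1: θ'=-2.0944 (straight) → pose (-4.7500, 4.9330, -2.0944)
step 2: θ'=-2.5944 (R=2.0000) → pose (-4.0585, 5.6410, -2.5944)
step 3: θ'=-0.7194 (R=-0.6000) → pose (-3.9754, 6.6047, -0.7194)

(-3.9754, 6.6047, -0.7194)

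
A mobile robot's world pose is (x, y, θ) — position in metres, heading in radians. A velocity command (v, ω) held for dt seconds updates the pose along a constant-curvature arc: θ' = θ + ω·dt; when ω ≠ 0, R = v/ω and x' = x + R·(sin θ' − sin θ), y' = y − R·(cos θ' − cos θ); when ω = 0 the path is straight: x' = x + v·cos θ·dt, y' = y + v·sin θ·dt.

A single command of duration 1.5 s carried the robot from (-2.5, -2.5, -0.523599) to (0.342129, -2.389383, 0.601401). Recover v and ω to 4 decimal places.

Δθ = 0.601401 − -0.523599 = 1.125000
ω = Δθ/dt = 1.125000/1.5 = 0.7500
R = Δx/(sin θ' − sin θ) = 2.6667
v = R·ω = 2.6667·0.7500 = 2.0000

v = 2.0000, ω = 0.7500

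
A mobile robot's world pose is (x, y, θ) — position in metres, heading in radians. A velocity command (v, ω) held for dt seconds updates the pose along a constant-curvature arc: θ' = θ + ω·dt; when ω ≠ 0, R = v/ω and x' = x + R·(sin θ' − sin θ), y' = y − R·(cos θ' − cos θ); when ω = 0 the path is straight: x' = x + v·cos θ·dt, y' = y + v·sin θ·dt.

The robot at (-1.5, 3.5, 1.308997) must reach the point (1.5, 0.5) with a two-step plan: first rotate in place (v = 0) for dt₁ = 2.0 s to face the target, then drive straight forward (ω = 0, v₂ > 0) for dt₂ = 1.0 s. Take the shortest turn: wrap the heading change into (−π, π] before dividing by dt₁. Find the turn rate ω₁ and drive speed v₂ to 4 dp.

ω₁ = -1.0472, v₂ = 4.2426

heading to target = atan2(0.5−3.5, 1.5−-1.5) = -0.7854
Δθ = wrap(-0.7854 − 1.3090) = -2.0944; ω₁ = Δθ/dt₁ = -1.0472
distance = √((1.5−-1.5)² + (0.5−3.5)²) = 4.2426; v₂ = distance/dt₂ = 4.2426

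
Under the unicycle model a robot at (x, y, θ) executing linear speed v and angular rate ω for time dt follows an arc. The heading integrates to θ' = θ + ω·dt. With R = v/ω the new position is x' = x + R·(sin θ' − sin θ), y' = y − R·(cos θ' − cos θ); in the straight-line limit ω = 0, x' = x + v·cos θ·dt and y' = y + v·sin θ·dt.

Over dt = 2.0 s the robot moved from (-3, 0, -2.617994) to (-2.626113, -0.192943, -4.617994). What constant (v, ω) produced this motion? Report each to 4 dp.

Δθ = -4.617994 − -2.617994 = -2.000000
ω = Δθ/dt = -2.000000/2.0 = -1.0000
R = Δx/(sin θ' − sin θ) = 0.2500
v = R·ω = 0.2500·-1.0000 = -0.2500

v = -0.2500, ω = -1.0000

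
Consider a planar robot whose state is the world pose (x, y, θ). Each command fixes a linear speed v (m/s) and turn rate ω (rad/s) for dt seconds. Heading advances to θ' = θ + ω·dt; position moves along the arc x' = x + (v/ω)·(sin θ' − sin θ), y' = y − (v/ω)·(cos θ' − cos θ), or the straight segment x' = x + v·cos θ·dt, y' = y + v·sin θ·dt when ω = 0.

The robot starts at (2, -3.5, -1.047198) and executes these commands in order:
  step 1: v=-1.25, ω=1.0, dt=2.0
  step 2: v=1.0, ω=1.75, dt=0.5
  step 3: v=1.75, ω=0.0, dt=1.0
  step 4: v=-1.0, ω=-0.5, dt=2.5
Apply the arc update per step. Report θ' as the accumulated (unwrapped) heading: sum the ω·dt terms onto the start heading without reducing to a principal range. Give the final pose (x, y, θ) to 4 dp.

step 1: θ'=0.9528 (R=-1.2500) → pose (-0.1013, -3.4007, 0.9528)
step 2: θ'=1.8278 (R=0.5714) → pose (-0.0144, -2.9244, 1.8278)
step 3: θ'=1.8278 (straight) → pose (-0.4592, -1.2319, 1.8278)
step 4: θ'=0.5778 (R=2.0000) → pose (-1.3012, -3.4156, 0.5778)

(-1.3012, -3.4156, 0.5778)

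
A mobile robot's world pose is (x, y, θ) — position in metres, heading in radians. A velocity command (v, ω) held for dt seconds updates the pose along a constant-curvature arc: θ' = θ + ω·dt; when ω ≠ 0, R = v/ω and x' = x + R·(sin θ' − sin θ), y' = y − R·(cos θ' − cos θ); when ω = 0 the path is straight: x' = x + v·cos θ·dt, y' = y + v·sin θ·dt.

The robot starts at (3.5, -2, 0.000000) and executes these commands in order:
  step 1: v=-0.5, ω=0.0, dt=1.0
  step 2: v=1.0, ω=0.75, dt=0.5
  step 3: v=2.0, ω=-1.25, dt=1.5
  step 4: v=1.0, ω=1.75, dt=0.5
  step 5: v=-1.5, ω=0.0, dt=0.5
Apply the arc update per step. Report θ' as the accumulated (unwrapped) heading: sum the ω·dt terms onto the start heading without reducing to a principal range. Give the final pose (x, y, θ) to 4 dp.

(5.2978, -3.2671, -0.6250)

step 1: θ'=0.0000 (straight) → pose (3.0000, -2.0000, 0.0000)
step 2: θ'=0.3750 (R=1.3333) → pose (3.4884, -1.9073, 0.3750)
step 3: θ'=-1.5000 (R=-1.6000) → pose (5.6704, -3.2830, -1.5000)
step 4: θ'=-0.6250 (R=0.5714) → pose (5.9060, -3.7060, -0.6250)
step 5: θ'=-0.6250 (straight) → pose (5.2978, -3.2671, -0.6250)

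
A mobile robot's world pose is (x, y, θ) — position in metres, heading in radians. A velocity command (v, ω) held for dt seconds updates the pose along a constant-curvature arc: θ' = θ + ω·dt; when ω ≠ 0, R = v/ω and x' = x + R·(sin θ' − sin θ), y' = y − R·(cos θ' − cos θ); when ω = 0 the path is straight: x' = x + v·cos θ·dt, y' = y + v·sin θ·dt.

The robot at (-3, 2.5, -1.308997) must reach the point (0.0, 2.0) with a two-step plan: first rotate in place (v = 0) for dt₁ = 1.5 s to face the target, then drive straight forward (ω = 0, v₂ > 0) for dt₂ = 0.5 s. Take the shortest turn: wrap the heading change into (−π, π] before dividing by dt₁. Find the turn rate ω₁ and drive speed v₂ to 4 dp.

heading to target = atan2(2−2.5, 0−-3) = -0.1651
Δθ = wrap(-0.1651 − -1.3090) = 1.1438; ω₁ = Δθ/dt₁ = 0.7626
distance = √((0−-3)² + (2−2.5)²) = 3.0414; v₂ = distance/dt₂ = 6.0828

ω₁ = 0.7626, v₂ = 6.0828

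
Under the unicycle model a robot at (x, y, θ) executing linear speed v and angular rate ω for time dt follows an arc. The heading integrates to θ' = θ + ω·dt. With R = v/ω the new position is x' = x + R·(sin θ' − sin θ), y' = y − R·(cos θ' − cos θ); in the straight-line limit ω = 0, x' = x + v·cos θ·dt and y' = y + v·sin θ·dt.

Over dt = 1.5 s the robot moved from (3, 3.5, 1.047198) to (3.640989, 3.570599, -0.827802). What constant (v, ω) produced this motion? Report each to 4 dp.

v = 0.5000, ω = -1.2500

Δθ = -0.827802 − 1.047198 = -1.875000
ω = Δθ/dt = -1.875000/1.5 = -1.2500
R = Δx/(sin θ' − sin θ) = -0.4000
v = R·ω = -0.4000·-1.2500 = 0.5000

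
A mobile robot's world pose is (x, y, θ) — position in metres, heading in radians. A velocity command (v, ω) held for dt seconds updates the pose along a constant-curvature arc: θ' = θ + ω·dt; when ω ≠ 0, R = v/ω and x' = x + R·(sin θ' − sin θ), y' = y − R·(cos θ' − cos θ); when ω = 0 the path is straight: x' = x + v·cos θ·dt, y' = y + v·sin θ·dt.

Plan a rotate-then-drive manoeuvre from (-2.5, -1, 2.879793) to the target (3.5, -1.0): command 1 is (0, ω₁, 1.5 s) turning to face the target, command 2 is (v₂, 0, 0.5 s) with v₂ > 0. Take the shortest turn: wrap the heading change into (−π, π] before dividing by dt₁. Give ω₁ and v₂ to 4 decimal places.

ω₁ = -1.9199, v₂ = 12.0000

heading to target = atan2(-1−-1, 3.5−-2.5) = 0.0000
Δθ = wrap(0.0000 − 2.8798) = -2.8798; ω₁ = Δθ/dt₁ = -1.9199
distance = √((3.5−-2.5)² + (-1−-1)²) = 6.0000; v₂ = distance/dt₂ = 12.0000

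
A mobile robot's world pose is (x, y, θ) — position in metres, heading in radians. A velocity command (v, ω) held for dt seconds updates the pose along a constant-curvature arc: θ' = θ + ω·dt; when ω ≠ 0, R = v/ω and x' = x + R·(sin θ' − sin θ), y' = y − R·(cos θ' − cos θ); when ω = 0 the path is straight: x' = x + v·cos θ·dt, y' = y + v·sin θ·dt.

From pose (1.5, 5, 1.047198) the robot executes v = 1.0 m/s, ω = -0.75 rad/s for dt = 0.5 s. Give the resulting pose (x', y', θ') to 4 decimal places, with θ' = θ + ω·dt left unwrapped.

(1.8244, 5.3766, 0.6722)

θ' = 1.0472 + -0.75·0.5 = 0.6722
R = v/ω = 1.0/-0.75 = -1.3333
x' = 1.5 + -1.3333·(sin 0.6722 − sin 1.0472) = 1.8244
y' = 5 − -1.3333·(cos 0.6722 − cos 1.0472) = 5.3766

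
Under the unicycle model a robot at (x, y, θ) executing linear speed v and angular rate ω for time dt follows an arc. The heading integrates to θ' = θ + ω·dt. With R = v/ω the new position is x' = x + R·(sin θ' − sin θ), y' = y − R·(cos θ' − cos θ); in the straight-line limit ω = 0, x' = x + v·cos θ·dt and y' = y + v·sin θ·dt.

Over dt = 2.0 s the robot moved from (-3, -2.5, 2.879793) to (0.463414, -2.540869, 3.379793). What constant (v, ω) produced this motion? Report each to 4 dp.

Δθ = 3.379793 − 2.879793 = 0.500000
ω = Δθ/dt = 0.500000/2.0 = 0.2500
R = Δx/(sin θ' − sin θ) = -7.0000
v = R·ω = -7.0000·0.2500 = -1.7500

v = -1.7500, ω = 0.2500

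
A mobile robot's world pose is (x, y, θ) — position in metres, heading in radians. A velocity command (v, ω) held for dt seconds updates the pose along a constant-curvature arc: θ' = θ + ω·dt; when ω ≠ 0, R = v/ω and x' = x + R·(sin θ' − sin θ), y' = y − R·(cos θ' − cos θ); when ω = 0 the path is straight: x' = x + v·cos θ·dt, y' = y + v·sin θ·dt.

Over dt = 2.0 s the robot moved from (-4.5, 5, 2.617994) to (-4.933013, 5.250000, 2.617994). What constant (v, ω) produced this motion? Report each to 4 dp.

Δθ = 2.617994 − 2.617994 = 0.000000
ω = Δθ/dt = 0.000000/2.0 = 0.0000
ω = 0 → v = (Δx·cos θ + Δy·sin θ)/dt = 0.2500

v = 0.2500, ω = 0.0000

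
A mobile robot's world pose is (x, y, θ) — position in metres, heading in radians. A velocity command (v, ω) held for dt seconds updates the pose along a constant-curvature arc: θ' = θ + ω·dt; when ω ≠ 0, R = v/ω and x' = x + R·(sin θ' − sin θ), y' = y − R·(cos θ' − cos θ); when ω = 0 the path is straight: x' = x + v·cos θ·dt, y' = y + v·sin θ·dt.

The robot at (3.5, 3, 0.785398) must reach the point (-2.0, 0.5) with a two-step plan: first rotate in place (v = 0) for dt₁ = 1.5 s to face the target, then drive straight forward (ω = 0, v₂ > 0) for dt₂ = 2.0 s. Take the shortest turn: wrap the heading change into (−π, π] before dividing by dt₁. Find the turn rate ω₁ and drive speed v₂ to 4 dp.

ω₁ = 1.8552, v₂ = 3.0208

heading to target = atan2(0.5−3, -2−3.5) = -2.7150
Δθ = wrap(-2.7150 − 0.7854) = 2.7828; ω₁ = Δθ/dt₁ = 1.8552
distance = √((-2−3.5)² + (0.5−3)²) = 6.0415; v₂ = distance/dt₂ = 3.0208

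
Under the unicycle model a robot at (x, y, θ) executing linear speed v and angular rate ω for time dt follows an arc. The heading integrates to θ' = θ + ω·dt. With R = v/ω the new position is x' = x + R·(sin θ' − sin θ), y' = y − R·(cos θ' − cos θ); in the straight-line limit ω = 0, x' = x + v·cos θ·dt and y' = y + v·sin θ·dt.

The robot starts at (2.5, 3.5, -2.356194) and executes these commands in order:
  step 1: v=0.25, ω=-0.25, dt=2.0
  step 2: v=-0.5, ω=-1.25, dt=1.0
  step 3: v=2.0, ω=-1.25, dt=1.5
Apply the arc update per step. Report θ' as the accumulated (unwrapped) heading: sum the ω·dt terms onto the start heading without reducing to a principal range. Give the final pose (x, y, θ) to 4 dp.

(3.3548, 5.5308, -5.9812)

step 1: θ'=-2.8562 (R=-1.0000) → pose (2.0744, 3.2476, -2.8562)
step 2: θ'=-4.1062 (R=0.4000) → pose (2.5158, 3.0916, -4.1062)
step 3: θ'=-5.9812 (R=-1.6000) → pose (3.3548, 5.5308, -5.9812)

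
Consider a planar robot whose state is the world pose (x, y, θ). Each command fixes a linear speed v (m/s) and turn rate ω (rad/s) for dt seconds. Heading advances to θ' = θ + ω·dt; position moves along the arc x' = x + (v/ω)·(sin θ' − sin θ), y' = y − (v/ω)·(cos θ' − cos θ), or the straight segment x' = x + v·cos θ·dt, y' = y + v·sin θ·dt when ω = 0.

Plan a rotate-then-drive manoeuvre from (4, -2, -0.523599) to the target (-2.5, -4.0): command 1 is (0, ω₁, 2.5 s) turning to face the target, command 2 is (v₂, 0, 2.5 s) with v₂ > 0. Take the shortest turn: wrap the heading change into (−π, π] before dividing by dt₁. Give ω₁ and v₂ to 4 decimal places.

ω₁ = -0.9278, v₂ = 2.7203

heading to target = atan2(-4−-2, -2.5−4) = -2.8431
Δθ = wrap(-2.8431 − -0.5236) = -2.3195; ω₁ = Δθ/dt₁ = -0.9278
distance = √((-2.5−4)² + (-4−-2)²) = 6.8007; v₂ = distance/dt₂ = 2.7203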